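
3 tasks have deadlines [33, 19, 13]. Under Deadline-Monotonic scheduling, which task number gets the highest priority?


Sort tasks by relative deadline (ascending):
  Task 3: deadline = 13
  Task 2: deadline = 19
  Task 1: deadline = 33
Priority order (highest first): [3, 2, 1]
Highest priority task = 3

3


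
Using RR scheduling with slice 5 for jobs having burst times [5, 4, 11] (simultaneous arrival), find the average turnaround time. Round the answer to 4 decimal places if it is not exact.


Time quantum = 5
Execution trace:
  J1 runs 5 units, time = 5
  J2 runs 4 units, time = 9
  J3 runs 5 units, time = 14
  J3 runs 5 units, time = 19
  J3 runs 1 units, time = 20
Finish times: [5, 9, 20]
Average turnaround = 34/3 = 11.3333

11.3333


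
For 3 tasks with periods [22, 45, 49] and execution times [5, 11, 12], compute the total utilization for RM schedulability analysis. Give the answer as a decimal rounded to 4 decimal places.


Compute individual utilizations (exact fractions):
  Task 1: C/T = 5/22 (approx. 0.2273)
  Task 2: C/T = 11/45 (approx. 0.2444)
  Task 3: C/T = 12/49 (approx. 0.2449)
Total utilization U = 5/22 + 11/45 + 12/49 = 34763/48510
Rounded to 4 decimal places: U = 0.7166
RM (Liu & Layland) bound for 3 tasks = 0.779763; compare with U = 34763/48510 (approx. 0.716615)
U <= bound, so schedulable by RM sufficient condition.

0.7166


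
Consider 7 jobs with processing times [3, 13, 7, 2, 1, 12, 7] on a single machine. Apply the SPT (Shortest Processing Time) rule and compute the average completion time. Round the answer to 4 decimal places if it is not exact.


Sort jobs by processing time (SPT order): [1, 2, 3, 7, 7, 12, 13]
Compute completion times sequentially:
  Job 1: processing = 1, completes at 1
  Job 2: processing = 2, completes at 3
  Job 3: processing = 3, completes at 6
  Job 4: processing = 7, completes at 13
  Job 5: processing = 7, completes at 20
  Job 6: processing = 12, completes at 32
  Job 7: processing = 13, completes at 45
Sum of completion times = 120
Average completion time = 120/7 = 17.1429

17.1429


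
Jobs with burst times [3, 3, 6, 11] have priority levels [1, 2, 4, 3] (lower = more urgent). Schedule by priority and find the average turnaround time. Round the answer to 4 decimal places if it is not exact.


Sort by priority (ascending = highest first):
Order: [(1, 3), (2, 3), (3, 11), (4, 6)]
Completion times:
  Priority 1, burst=3, C=3
  Priority 2, burst=3, C=6
  Priority 3, burst=11, C=17
  Priority 4, burst=6, C=23
Average turnaround = 49/4 = 12.25

12.25


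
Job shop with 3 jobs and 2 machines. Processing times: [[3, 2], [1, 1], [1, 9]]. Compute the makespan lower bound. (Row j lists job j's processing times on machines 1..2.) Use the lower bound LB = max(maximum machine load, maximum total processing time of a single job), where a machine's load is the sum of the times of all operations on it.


Machine loads:
  Machine 1: 3 + 1 + 1 = 5
  Machine 2: 2 + 1 + 9 = 12
Max machine load = 12
Job totals:
  Job 1: 5
  Job 2: 2
  Job 3: 10
Max job total = 10
Lower bound = max(12, 10) = 12

12


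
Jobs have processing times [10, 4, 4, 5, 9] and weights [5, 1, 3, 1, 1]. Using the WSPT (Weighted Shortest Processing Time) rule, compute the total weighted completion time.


Compute p/w ratios and sort ascending (WSPT): [(4, 3), (10, 5), (4, 1), (5, 1), (9, 1)]
Compute weighted completion times:
  Job (p=4,w=3): C=4, w*C=3*4=12
  Job (p=10,w=5): C=14, w*C=5*14=70
  Job (p=4,w=1): C=18, w*C=1*18=18
  Job (p=5,w=1): C=23, w*C=1*23=23
  Job (p=9,w=1): C=32, w*C=1*32=32
Total weighted completion time = 155

155


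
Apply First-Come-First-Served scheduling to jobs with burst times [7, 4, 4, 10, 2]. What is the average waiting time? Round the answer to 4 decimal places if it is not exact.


FCFS order (as given): [7, 4, 4, 10, 2]
Waiting times:
  Job 1: wait = 0
  Job 2: wait = 7
  Job 3: wait = 11
  Job 4: wait = 15
  Job 5: wait = 25
Sum of waiting times = 58
Average waiting time = 58/5 = 11.6

11.6


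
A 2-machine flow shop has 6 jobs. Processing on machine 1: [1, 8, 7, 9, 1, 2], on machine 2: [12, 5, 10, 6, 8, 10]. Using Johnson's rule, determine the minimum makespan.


Apply Johnson's rule:
  Group 1 (a <= b): [(1, 1, 12), (5, 1, 8), (6, 2, 10), (3, 7, 10)]
  Group 2 (a > b): [(4, 9, 6), (2, 8, 5)]
Optimal job order: [1, 5, 6, 3, 4, 2]
Schedule:
  Job 1: M1 done at 1, M2 done at 13
  Job 5: M1 done at 2, M2 done at 21
  Job 6: M1 done at 4, M2 done at 31
  Job 3: M1 done at 11, M2 done at 41
  Job 4: M1 done at 20, M2 done at 47
  Job 2: M1 done at 28, M2 done at 52
Makespan = 52

52


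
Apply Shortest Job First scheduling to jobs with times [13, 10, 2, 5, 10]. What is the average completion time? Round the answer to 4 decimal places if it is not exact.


SJF order (ascending): [2, 5, 10, 10, 13]
Completion times:
  Job 1: burst=2, C=2
  Job 2: burst=5, C=7
  Job 3: burst=10, C=17
  Job 4: burst=10, C=27
  Job 5: burst=13, C=40
Average completion = 93/5 = 18.6

18.6


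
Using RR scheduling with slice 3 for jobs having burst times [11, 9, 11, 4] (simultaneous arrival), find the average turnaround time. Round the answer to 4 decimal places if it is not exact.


Time quantum = 3
Execution trace:
  J1 runs 3 units, time = 3
  J2 runs 3 units, time = 6
  J3 runs 3 units, time = 9
  J4 runs 3 units, time = 12
  J1 runs 3 units, time = 15
  J2 runs 3 units, time = 18
  J3 runs 3 units, time = 21
  J4 runs 1 units, time = 22
  J1 runs 3 units, time = 25
  J2 runs 3 units, time = 28
  J3 runs 3 units, time = 31
  J1 runs 2 units, time = 33
  J3 runs 2 units, time = 35
Finish times: [33, 28, 35, 22]
Average turnaround = 118/4 = 29.5

29.5


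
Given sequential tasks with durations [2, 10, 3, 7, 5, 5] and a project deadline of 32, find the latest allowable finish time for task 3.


LF(activity 3) = deadline - sum of successor durations
Successors: activities 4 through 6 with durations [7, 5, 5]
Sum of successor durations = 17
LF = 32 - 17 = 15

15


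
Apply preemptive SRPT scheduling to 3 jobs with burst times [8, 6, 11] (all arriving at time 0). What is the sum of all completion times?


Since all jobs arrive at t=0, SRPT equals SPT ordering.
SPT order: [6, 8, 11]
Completion times:
  Job 1: p=6, C=6
  Job 2: p=8, C=14
  Job 3: p=11, C=25
Total completion time = 6 + 14 + 25 = 45

45


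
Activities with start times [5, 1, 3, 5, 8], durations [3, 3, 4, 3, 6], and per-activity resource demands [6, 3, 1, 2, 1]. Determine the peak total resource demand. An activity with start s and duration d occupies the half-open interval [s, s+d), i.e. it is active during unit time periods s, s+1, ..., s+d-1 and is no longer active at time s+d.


Each activity i is active on [start_i, start_i + duration_i).
Compute total resource usage per time slot:
  t=0: active resources = [], total = 0
  t=1: active resources = [3], total = 3
  t=2: active resources = [3], total = 3
  t=3: active resources = [3, 1], total = 4
  t=4: active resources = [1], total = 1
  t=5: active resources = [6, 1, 2], total = 9
  t=6: active resources = [6, 1, 2], total = 9
  t=7: active resources = [6, 2], total = 8
  t=8: active resources = [1], total = 1
  t=9: active resources = [1], total = 1
  t=10: active resources = [1], total = 1
  t=11: active resources = [1], total = 1
  t=12: active resources = [1], total = 1
  t=13: active resources = [1], total = 1
Peak resource demand = 9

9


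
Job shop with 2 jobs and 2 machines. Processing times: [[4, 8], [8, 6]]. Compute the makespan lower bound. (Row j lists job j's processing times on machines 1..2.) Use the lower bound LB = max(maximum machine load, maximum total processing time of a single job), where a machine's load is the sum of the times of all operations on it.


Machine loads:
  Machine 1: 4 + 8 = 12
  Machine 2: 8 + 6 = 14
Max machine load = 14
Job totals:
  Job 1: 12
  Job 2: 14
Max job total = 14
Lower bound = max(14, 14) = 14

14


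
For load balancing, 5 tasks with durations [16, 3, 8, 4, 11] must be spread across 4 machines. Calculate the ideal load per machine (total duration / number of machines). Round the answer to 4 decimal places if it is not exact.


Total processing time = 16 + 3 + 8 + 4 + 11 = 42
Number of machines = 4
Ideal balanced load = 42 / 4 = 10.5

10.5


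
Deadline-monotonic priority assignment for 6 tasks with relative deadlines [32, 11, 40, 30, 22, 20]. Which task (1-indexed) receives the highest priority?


Sort tasks by relative deadline (ascending):
  Task 2: deadline = 11
  Task 6: deadline = 20
  Task 5: deadline = 22
  Task 4: deadline = 30
  Task 1: deadline = 32
  Task 3: deadline = 40
Priority order (highest first): [2, 6, 5, 4, 1, 3]
Highest priority task = 2

2


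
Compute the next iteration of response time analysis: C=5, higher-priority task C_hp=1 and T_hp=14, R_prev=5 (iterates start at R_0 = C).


R_next = C + ceil(R_prev / T_hp) * C_hp
ceil(5 / 14) = ceil(0.3571) = 1
Interference = 1 * 1 = 1
R_next = 5 + 1 = 6

6


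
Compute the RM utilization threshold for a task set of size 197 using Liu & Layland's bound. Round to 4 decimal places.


Compute 2^(1/197) = 1.0035247108
Subtract 1: 1.0035247108 - 1 = 0.0035247108
Multiply by n: 197 * 0.0035247108 = 0.6943680276
Round to 4 dp: 0.6944

0.6944


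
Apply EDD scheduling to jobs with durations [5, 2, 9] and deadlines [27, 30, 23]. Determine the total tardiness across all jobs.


Sort by due date (EDD order): [(9, 23), (5, 27), (2, 30)]
Compute completion times and tardiness:
  Job 1: p=9, d=23, C=9, tardiness=max(0,9-23)=0
  Job 2: p=5, d=27, C=14, tardiness=max(0,14-27)=0
  Job 3: p=2, d=30, C=16, tardiness=max(0,16-30)=0
Total tardiness = 0

0


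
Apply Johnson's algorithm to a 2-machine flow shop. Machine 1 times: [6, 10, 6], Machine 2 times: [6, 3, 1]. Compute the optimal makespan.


Apply Johnson's rule:
  Group 1 (a <= b): [(1, 6, 6)]
  Group 2 (a > b): [(2, 10, 3), (3, 6, 1)]
Optimal job order: [1, 2, 3]
Schedule:
  Job 1: M1 done at 6, M2 done at 12
  Job 2: M1 done at 16, M2 done at 19
  Job 3: M1 done at 22, M2 done at 23
Makespan = 23

23


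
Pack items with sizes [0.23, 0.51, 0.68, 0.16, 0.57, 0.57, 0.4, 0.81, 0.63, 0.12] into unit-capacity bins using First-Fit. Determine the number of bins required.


Place items sequentially using First-Fit:
  Item 0.23 -> new Bin 1
  Item 0.51 -> Bin 1 (now 0.74)
  Item 0.68 -> new Bin 2
  Item 0.16 -> Bin 1 (now 0.9)
  Item 0.57 -> new Bin 3
  Item 0.57 -> new Bin 4
  Item 0.4 -> Bin 3 (now 0.97)
  Item 0.81 -> new Bin 5
  Item 0.63 -> new Bin 6
  Item 0.12 -> Bin 2 (now 0.8)
Total bins used = 6

6


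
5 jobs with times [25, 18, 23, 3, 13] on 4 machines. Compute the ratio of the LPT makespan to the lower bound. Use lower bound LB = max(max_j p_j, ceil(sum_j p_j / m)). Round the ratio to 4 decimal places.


LPT order: [25, 23, 18, 13, 3]
Machine loads after assignment: [25, 23, 18, 16]
LPT makespan = 25
Lower bound = max(max_job, ceil(total/4)) = max(25, 21) = 25
Ratio = 25 / 25 = 1.0

1.0


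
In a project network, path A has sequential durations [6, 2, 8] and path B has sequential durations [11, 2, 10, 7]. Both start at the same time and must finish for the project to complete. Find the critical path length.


Path A total = 6 + 2 + 8 = 16
Path B total = 11 + 2 + 10 + 7 = 30
Critical path = longest path = max(16, 30) = 30

30


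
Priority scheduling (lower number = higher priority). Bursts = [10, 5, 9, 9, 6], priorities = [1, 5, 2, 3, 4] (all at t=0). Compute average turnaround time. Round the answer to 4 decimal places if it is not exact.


Sort by priority (ascending = highest first):
Order: [(1, 10), (2, 9), (3, 9), (4, 6), (5, 5)]
Completion times:
  Priority 1, burst=10, C=10
  Priority 2, burst=9, C=19
  Priority 3, burst=9, C=28
  Priority 4, burst=6, C=34
  Priority 5, burst=5, C=39
Average turnaround = 130/5 = 26.0

26.0


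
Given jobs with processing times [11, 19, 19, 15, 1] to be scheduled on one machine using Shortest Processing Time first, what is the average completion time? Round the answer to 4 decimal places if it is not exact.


Sort jobs by processing time (SPT order): [1, 11, 15, 19, 19]
Compute completion times sequentially:
  Job 1: processing = 1, completes at 1
  Job 2: processing = 11, completes at 12
  Job 3: processing = 15, completes at 27
  Job 4: processing = 19, completes at 46
  Job 5: processing = 19, completes at 65
Sum of completion times = 151
Average completion time = 151/5 = 30.2

30.2


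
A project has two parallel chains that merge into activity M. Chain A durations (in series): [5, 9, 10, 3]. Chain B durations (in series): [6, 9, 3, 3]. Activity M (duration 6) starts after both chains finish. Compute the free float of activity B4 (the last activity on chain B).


ES(B4) = sum of predecessors on chain B = 18
EF(B4) = ES + duration = 18 + 3 = 21
Successor of B4 is M. ES(M) = max(sum(A), sum(B)) = max(27, 21) = 27
Free float = ES(successor) - EF(current) = 27 - 21 = 6

6


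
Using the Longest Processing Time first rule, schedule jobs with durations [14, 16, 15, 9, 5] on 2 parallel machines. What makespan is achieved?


Sort jobs in decreasing order (LPT): [16, 15, 14, 9, 5]
Assign each job to the least loaded machine:
  Machine 1: jobs [16, 9, 5], load = 30
  Machine 2: jobs [15, 14], load = 29
Makespan = max load = 30

30


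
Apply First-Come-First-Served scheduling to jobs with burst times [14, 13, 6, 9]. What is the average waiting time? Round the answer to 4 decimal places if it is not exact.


FCFS order (as given): [14, 13, 6, 9]
Waiting times:
  Job 1: wait = 0
  Job 2: wait = 14
  Job 3: wait = 27
  Job 4: wait = 33
Sum of waiting times = 74
Average waiting time = 74/4 = 18.5

18.5


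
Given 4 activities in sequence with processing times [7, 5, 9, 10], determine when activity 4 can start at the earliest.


Activity 4 starts after activities 1 through 3 complete.
Predecessor durations: [7, 5, 9]
ES = 7 + 5 + 9 = 21

21


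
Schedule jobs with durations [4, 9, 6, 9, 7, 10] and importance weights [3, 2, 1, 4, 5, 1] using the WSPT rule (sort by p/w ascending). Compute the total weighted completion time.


Compute p/w ratios and sort ascending (WSPT): [(4, 3), (7, 5), (9, 4), (9, 2), (6, 1), (10, 1)]
Compute weighted completion times:
  Job (p=4,w=3): C=4, w*C=3*4=12
  Job (p=7,w=5): C=11, w*C=5*11=55
  Job (p=9,w=4): C=20, w*C=4*20=80
  Job (p=9,w=2): C=29, w*C=2*29=58
  Job (p=6,w=1): C=35, w*C=1*35=35
  Job (p=10,w=1): C=45, w*C=1*45=45
Total weighted completion time = 285

285


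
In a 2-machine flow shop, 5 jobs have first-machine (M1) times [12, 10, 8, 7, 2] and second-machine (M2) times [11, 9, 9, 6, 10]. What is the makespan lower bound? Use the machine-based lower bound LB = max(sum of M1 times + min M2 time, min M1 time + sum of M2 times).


LB1 = sum(M1 times) + min(M2 times) = 39 + 6 = 45
LB2 = min(M1 times) + sum(M2 times) = 2 + 45 = 47
Lower bound = max(LB1, LB2) = max(45, 47) = 47

47


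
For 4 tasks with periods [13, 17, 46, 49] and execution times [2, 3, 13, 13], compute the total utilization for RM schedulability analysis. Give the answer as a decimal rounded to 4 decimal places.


Compute individual utilizations (exact fractions):
  Task 1: C/T = 2/13 (approx. 0.1538)
  Task 2: C/T = 3/17 (approx. 0.1765)
  Task 3: C/T = 13/46 (approx. 0.2826)
  Task 4: C/T = 13/49 (approx. 0.2653)
Total utilization U = 2/13 + 3/17 + 13/46 + 13/49 = 437477/498134
Rounded to 4 decimal places: U = 0.8782
RM (Liu & Layland) bound for 4 tasks = 0.756828; compare with U = 437477/498134 (approx. 0.878232)
bound < U <= 1, so the RM sufficient condition is not met (inconclusive; an exact test such as response-time analysis is needed).

0.8782


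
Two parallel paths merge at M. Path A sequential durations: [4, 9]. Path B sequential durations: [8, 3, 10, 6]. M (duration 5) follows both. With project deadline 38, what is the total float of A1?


Forward pass: ES(A1) = sum of predecessors on chain A = 0
EF = ES + duration = 0 + 4 = 4
Backward pass: LF(M) = deadline = 38; LS(M) = 38 - 5 = 33
LF(A1) = LS(M) - sum(successors on chain A) = 33 - 9 = 24
LS = LF - duration = 24 - 4 = 20
Total float = LS - ES = 20 - 0 = 20

20


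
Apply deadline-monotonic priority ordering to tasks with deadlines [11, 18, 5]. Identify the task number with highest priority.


Sort tasks by relative deadline (ascending):
  Task 3: deadline = 5
  Task 1: deadline = 11
  Task 2: deadline = 18
Priority order (highest first): [3, 1, 2]
Highest priority task = 3

3


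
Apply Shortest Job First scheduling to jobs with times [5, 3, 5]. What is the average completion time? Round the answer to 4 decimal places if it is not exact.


SJF order (ascending): [3, 5, 5]
Completion times:
  Job 1: burst=3, C=3
  Job 2: burst=5, C=8
  Job 3: burst=5, C=13
Average completion = 24/3 = 8.0

8.0


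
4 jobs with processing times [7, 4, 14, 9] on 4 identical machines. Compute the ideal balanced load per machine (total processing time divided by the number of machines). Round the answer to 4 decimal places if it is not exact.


Total processing time = 7 + 4 + 14 + 9 = 34
Number of machines = 4
Ideal balanced load = 34 / 4 = 8.5

8.5


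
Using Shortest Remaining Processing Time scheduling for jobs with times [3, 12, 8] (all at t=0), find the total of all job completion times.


Since all jobs arrive at t=0, SRPT equals SPT ordering.
SPT order: [3, 8, 12]
Completion times:
  Job 1: p=3, C=3
  Job 2: p=8, C=11
  Job 3: p=12, C=23
Total completion time = 3 + 11 + 23 = 37

37


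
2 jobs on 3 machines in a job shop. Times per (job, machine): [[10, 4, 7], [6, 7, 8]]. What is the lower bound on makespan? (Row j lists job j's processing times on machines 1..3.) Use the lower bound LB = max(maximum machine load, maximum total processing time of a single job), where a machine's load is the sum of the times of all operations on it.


Machine loads:
  Machine 1: 10 + 6 = 16
  Machine 2: 4 + 7 = 11
  Machine 3: 7 + 8 = 15
Max machine load = 16
Job totals:
  Job 1: 21
  Job 2: 21
Max job total = 21
Lower bound = max(16, 21) = 21

21


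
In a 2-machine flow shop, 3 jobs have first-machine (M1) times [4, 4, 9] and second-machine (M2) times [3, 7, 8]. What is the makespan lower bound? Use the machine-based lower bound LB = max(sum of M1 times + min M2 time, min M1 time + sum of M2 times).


LB1 = sum(M1 times) + min(M2 times) = 17 + 3 = 20
LB2 = min(M1 times) + sum(M2 times) = 4 + 18 = 22
Lower bound = max(LB1, LB2) = max(20, 22) = 22

22


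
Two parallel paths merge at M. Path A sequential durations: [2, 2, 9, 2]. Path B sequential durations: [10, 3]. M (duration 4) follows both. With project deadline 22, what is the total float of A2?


Forward pass: ES(A2) = sum of predecessors on chain A = 2
EF = ES + duration = 2 + 2 = 4
Backward pass: LF(M) = deadline = 22; LS(M) = 22 - 4 = 18
LF(A2) = LS(M) - sum(successors on chain A) = 18 - 11 = 7
LS = LF - duration = 7 - 2 = 5
Total float = LS - ES = 5 - 2 = 3

3


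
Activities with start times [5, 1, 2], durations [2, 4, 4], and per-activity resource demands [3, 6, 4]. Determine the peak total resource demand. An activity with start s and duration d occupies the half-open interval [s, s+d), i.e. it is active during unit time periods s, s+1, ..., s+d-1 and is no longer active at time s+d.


Each activity i is active on [start_i, start_i + duration_i).
Compute total resource usage per time slot:
  t=0: active resources = [], total = 0
  t=1: active resources = [6], total = 6
  t=2: active resources = [6, 4], total = 10
  t=3: active resources = [6, 4], total = 10
  t=4: active resources = [6, 4], total = 10
  t=5: active resources = [3, 4], total = 7
  t=6: active resources = [3], total = 3
Peak resource demand = 10

10


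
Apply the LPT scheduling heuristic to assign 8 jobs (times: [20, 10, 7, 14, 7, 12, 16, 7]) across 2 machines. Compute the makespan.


Sort jobs in decreasing order (LPT): [20, 16, 14, 12, 10, 7, 7, 7]
Assign each job to the least loaded machine:
  Machine 1: jobs [20, 12, 7, 7], load = 46
  Machine 2: jobs [16, 14, 10, 7], load = 47
Makespan = max load = 47

47


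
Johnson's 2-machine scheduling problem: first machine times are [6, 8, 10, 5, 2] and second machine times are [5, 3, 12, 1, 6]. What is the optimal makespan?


Apply Johnson's rule:
  Group 1 (a <= b): [(5, 2, 6), (3, 10, 12)]
  Group 2 (a > b): [(1, 6, 5), (2, 8, 3), (4, 5, 1)]
Optimal job order: [5, 3, 1, 2, 4]
Schedule:
  Job 5: M1 done at 2, M2 done at 8
  Job 3: M1 done at 12, M2 done at 24
  Job 1: M1 done at 18, M2 done at 29
  Job 2: M1 done at 26, M2 done at 32
  Job 4: M1 done at 31, M2 done at 33
Makespan = 33

33


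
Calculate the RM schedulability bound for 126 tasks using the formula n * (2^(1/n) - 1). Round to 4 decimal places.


Compute 2^(1/126) = 1.0055163273
Subtract 1: 1.0055163273 - 1 = 0.0055163273
Multiply by n: 126 * 0.0055163273 = 0.6950572398
Round to 4 dp: 0.6951

0.6951


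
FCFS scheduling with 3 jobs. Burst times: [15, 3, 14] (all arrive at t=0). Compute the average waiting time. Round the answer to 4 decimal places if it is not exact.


FCFS order (as given): [15, 3, 14]
Waiting times:
  Job 1: wait = 0
  Job 2: wait = 15
  Job 3: wait = 18
Sum of waiting times = 33
Average waiting time = 33/3 = 11.0

11.0


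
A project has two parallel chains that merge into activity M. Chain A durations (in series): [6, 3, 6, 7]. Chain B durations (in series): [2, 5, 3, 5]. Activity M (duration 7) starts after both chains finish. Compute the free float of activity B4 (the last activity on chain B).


ES(B4) = sum of predecessors on chain B = 10
EF(B4) = ES + duration = 10 + 5 = 15
Successor of B4 is M. ES(M) = max(sum(A), sum(B)) = max(22, 15) = 22
Free float = ES(successor) - EF(current) = 22 - 15 = 7

7


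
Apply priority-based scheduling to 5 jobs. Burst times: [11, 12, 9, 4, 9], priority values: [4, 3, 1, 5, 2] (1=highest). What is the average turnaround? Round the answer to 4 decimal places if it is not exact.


Sort by priority (ascending = highest first):
Order: [(1, 9), (2, 9), (3, 12), (4, 11), (5, 4)]
Completion times:
  Priority 1, burst=9, C=9
  Priority 2, burst=9, C=18
  Priority 3, burst=12, C=30
  Priority 4, burst=11, C=41
  Priority 5, burst=4, C=45
Average turnaround = 143/5 = 28.6

28.6


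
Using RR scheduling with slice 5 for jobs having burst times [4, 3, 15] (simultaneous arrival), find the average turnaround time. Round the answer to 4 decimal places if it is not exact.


Time quantum = 5
Execution trace:
  J1 runs 4 units, time = 4
  J2 runs 3 units, time = 7
  J3 runs 5 units, time = 12
  J3 runs 5 units, time = 17
  J3 runs 5 units, time = 22
Finish times: [4, 7, 22]
Average turnaround = 33/3 = 11.0

11.0


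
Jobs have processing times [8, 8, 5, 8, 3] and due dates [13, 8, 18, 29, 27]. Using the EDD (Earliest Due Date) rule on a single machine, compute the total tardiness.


Sort by due date (EDD order): [(8, 8), (8, 13), (5, 18), (3, 27), (8, 29)]
Compute completion times and tardiness:
  Job 1: p=8, d=8, C=8, tardiness=max(0,8-8)=0
  Job 2: p=8, d=13, C=16, tardiness=max(0,16-13)=3
  Job 3: p=5, d=18, C=21, tardiness=max(0,21-18)=3
  Job 4: p=3, d=27, C=24, tardiness=max(0,24-27)=0
  Job 5: p=8, d=29, C=32, tardiness=max(0,32-29)=3
Total tardiness = 9

9


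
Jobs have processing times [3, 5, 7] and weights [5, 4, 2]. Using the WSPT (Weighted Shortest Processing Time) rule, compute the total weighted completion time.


Compute p/w ratios and sort ascending (WSPT): [(3, 5), (5, 4), (7, 2)]
Compute weighted completion times:
  Job (p=3,w=5): C=3, w*C=5*3=15
  Job (p=5,w=4): C=8, w*C=4*8=32
  Job (p=7,w=2): C=15, w*C=2*15=30
Total weighted completion time = 77

77


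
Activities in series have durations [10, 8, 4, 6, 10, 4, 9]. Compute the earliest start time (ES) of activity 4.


Activity 4 starts after activities 1 through 3 complete.
Predecessor durations: [10, 8, 4]
ES = 10 + 8 + 4 = 22

22


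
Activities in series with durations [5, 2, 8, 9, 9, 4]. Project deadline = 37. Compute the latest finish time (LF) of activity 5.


LF(activity 5) = deadline - sum of successor durations
Successors: activities 6 through 6 with durations [4]
Sum of successor durations = 4
LF = 37 - 4 = 33

33


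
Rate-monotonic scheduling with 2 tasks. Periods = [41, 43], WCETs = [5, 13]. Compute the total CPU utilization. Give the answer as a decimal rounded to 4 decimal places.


Compute individual utilizations (exact fractions):
  Task 1: C/T = 5/41 (approx. 0.122)
  Task 2: C/T = 13/43 (approx. 0.3023)
Total utilization U = 5/41 + 13/43 = 748/1763
Rounded to 4 decimal places: U = 0.4243
RM (Liu & Layland) bound for 2 tasks = 0.828427; compare with U = 748/1763 (approx. 0.424277)
U <= bound, so schedulable by RM sufficient condition.

0.4243


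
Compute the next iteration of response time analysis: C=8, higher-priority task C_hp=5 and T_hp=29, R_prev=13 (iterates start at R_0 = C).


R_next = C + ceil(R_prev / T_hp) * C_hp
ceil(13 / 29) = ceil(0.4483) = 1
Interference = 1 * 5 = 5
R_next = 8 + 5 = 13
R_next = R_prev, so the iteration has converged (response time = 13).

13


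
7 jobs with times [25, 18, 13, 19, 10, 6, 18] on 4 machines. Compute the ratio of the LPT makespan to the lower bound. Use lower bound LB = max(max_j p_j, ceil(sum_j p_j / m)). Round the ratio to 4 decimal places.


LPT order: [25, 19, 18, 18, 13, 10, 6]
Machine loads after assignment: [25, 25, 31, 28]
LPT makespan = 31
Lower bound = max(max_job, ceil(total/4)) = max(25, 28) = 28
Ratio = 31 / 28 = 1.1071

1.1071


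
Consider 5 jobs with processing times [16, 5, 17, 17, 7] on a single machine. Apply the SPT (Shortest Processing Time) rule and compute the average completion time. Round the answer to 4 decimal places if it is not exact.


Sort jobs by processing time (SPT order): [5, 7, 16, 17, 17]
Compute completion times sequentially:
  Job 1: processing = 5, completes at 5
  Job 2: processing = 7, completes at 12
  Job 3: processing = 16, completes at 28
  Job 4: processing = 17, completes at 45
  Job 5: processing = 17, completes at 62
Sum of completion times = 152
Average completion time = 152/5 = 30.4

30.4


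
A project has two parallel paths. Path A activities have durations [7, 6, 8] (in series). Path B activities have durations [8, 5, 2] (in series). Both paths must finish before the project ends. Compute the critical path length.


Path A total = 7 + 6 + 8 = 21
Path B total = 8 + 5 + 2 = 15
Critical path = longest path = max(21, 15) = 21

21


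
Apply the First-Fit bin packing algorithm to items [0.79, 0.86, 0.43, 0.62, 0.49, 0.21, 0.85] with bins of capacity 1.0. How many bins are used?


Place items sequentially using First-Fit:
  Item 0.79 -> new Bin 1
  Item 0.86 -> new Bin 2
  Item 0.43 -> new Bin 3
  Item 0.62 -> new Bin 4
  Item 0.49 -> Bin 3 (now 0.92)
  Item 0.21 -> Bin 1 (now 1.0)
  Item 0.85 -> new Bin 5
Total bins used = 5

5


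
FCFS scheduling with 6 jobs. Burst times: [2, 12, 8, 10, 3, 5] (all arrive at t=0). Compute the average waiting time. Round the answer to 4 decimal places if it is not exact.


FCFS order (as given): [2, 12, 8, 10, 3, 5]
Waiting times:
  Job 1: wait = 0
  Job 2: wait = 2
  Job 3: wait = 14
  Job 4: wait = 22
  Job 5: wait = 32
  Job 6: wait = 35
Sum of waiting times = 105
Average waiting time = 105/6 = 17.5

17.5


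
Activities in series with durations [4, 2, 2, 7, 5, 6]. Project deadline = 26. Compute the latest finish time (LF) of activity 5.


LF(activity 5) = deadline - sum of successor durations
Successors: activities 6 through 6 with durations [6]
Sum of successor durations = 6
LF = 26 - 6 = 20

20


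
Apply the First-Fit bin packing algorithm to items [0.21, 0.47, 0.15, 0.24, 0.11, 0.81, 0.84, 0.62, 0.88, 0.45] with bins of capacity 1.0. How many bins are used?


Place items sequentially using First-Fit:
  Item 0.21 -> new Bin 1
  Item 0.47 -> Bin 1 (now 0.68)
  Item 0.15 -> Bin 1 (now 0.83)
  Item 0.24 -> new Bin 2
  Item 0.11 -> Bin 1 (now 0.94)
  Item 0.81 -> new Bin 3
  Item 0.84 -> new Bin 4
  Item 0.62 -> Bin 2 (now 0.86)
  Item 0.88 -> new Bin 5
  Item 0.45 -> new Bin 6
Total bins used = 6

6


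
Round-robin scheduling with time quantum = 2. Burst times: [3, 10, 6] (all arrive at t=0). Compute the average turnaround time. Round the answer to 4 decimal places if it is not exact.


Time quantum = 2
Execution trace:
  J1 runs 2 units, time = 2
  J2 runs 2 units, time = 4
  J3 runs 2 units, time = 6
  J1 runs 1 units, time = 7
  J2 runs 2 units, time = 9
  J3 runs 2 units, time = 11
  J2 runs 2 units, time = 13
  J3 runs 2 units, time = 15
  J2 runs 2 units, time = 17
  J2 runs 2 units, time = 19
Finish times: [7, 19, 15]
Average turnaround = 41/3 = 13.6667

13.6667


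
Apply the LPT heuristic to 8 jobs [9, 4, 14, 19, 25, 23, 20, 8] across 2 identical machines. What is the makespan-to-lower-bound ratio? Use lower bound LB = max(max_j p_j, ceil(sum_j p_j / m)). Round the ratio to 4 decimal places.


LPT order: [25, 23, 20, 19, 14, 9, 8, 4]
Machine loads after assignment: [61, 61]
LPT makespan = 61
Lower bound = max(max_job, ceil(total/2)) = max(25, 61) = 61
Ratio = 61 / 61 = 1.0

1.0


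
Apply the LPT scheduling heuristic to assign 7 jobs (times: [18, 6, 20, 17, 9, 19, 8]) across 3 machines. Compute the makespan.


Sort jobs in decreasing order (LPT): [20, 19, 18, 17, 9, 8, 6]
Assign each job to the least loaded machine:
  Machine 1: jobs [20, 8, 6], load = 34
  Machine 2: jobs [19, 9], load = 28
  Machine 3: jobs [18, 17], load = 35
Makespan = max load = 35

35


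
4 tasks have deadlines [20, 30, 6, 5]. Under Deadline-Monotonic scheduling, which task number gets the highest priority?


Sort tasks by relative deadline (ascending):
  Task 4: deadline = 5
  Task 3: deadline = 6
  Task 1: deadline = 20
  Task 2: deadline = 30
Priority order (highest first): [4, 3, 1, 2]
Highest priority task = 4

4


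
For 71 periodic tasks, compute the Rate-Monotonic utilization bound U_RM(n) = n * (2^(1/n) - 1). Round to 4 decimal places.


Compute 2^(1/71) = 1.0098104463
Subtract 1: 1.0098104463 - 1 = 0.0098104463
Multiply by n: 71 * 0.0098104463 = 0.6965416873
Round to 4 dp: 0.6965

0.6965


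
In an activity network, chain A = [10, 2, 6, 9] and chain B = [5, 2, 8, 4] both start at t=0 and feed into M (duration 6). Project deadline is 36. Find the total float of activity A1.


Forward pass: ES(A1) = sum of predecessors on chain A = 0
EF = ES + duration = 0 + 10 = 10
Backward pass: LF(M) = deadline = 36; LS(M) = 36 - 6 = 30
LF(A1) = LS(M) - sum(successors on chain A) = 30 - 17 = 13
LS = LF - duration = 13 - 10 = 3
Total float = LS - ES = 3 - 0 = 3

3


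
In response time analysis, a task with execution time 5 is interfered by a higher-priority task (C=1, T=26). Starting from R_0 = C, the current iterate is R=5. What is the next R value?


R_next = C + ceil(R_prev / T_hp) * C_hp
ceil(5 / 26) = ceil(0.1923) = 1
Interference = 1 * 1 = 1
R_next = 5 + 1 = 6

6


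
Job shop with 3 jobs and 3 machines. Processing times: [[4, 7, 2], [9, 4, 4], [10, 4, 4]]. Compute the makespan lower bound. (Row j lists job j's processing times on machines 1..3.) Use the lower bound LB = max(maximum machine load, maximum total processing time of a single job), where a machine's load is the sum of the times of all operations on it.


Machine loads:
  Machine 1: 4 + 9 + 10 = 23
  Machine 2: 7 + 4 + 4 = 15
  Machine 3: 2 + 4 + 4 = 10
Max machine load = 23
Job totals:
  Job 1: 13
  Job 2: 17
  Job 3: 18
Max job total = 18
Lower bound = max(23, 18) = 23

23


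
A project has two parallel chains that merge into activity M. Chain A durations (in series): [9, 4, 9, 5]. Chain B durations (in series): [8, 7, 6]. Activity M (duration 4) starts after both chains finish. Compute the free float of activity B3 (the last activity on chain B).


ES(B3) = sum of predecessors on chain B = 15
EF(B3) = ES + duration = 15 + 6 = 21
Successor of B3 is M. ES(M) = max(sum(A), sum(B)) = max(27, 21) = 27
Free float = ES(successor) - EF(current) = 27 - 21 = 6

6


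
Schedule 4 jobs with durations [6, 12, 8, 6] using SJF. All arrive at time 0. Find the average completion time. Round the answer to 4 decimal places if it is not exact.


SJF order (ascending): [6, 6, 8, 12]
Completion times:
  Job 1: burst=6, C=6
  Job 2: burst=6, C=12
  Job 3: burst=8, C=20
  Job 4: burst=12, C=32
Average completion = 70/4 = 17.5

17.5


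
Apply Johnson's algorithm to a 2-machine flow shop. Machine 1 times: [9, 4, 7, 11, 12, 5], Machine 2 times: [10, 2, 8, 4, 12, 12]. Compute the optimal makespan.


Apply Johnson's rule:
  Group 1 (a <= b): [(6, 5, 12), (3, 7, 8), (1, 9, 10), (5, 12, 12)]
  Group 2 (a > b): [(4, 11, 4), (2, 4, 2)]
Optimal job order: [6, 3, 1, 5, 4, 2]
Schedule:
  Job 6: M1 done at 5, M2 done at 17
  Job 3: M1 done at 12, M2 done at 25
  Job 1: M1 done at 21, M2 done at 35
  Job 5: M1 done at 33, M2 done at 47
  Job 4: M1 done at 44, M2 done at 51
  Job 2: M1 done at 48, M2 done at 53
Makespan = 53

53


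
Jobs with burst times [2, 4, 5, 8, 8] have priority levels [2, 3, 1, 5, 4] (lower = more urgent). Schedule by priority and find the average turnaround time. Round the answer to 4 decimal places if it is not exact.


Sort by priority (ascending = highest first):
Order: [(1, 5), (2, 2), (3, 4), (4, 8), (5, 8)]
Completion times:
  Priority 1, burst=5, C=5
  Priority 2, burst=2, C=7
  Priority 3, burst=4, C=11
  Priority 4, burst=8, C=19
  Priority 5, burst=8, C=27
Average turnaround = 69/5 = 13.8

13.8


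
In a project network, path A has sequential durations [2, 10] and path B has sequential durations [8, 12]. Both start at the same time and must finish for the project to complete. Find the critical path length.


Path A total = 2 + 10 = 12
Path B total = 8 + 12 = 20
Critical path = longest path = max(12, 20) = 20

20


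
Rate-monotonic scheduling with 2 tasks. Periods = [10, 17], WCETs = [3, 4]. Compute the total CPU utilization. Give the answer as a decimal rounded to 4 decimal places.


Compute individual utilizations (exact fractions):
  Task 1: C/T = 3/10 (approx. 0.3)
  Task 2: C/T = 4/17 (approx. 0.2353)
Total utilization U = 3/10 + 4/17 = 91/170
Rounded to 4 decimal places: U = 0.5353
RM (Liu & Layland) bound for 2 tasks = 0.828427; compare with U = 91/170 (approx. 0.535294)
U <= bound, so schedulable by RM sufficient condition.

0.5353


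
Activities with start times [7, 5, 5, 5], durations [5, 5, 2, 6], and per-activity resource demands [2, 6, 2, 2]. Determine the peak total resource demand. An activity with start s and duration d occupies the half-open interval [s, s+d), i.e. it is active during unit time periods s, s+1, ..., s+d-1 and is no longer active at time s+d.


Each activity i is active on [start_i, start_i + duration_i).
Compute total resource usage per time slot:
  t=0: active resources = [], total = 0
  t=1: active resources = [], total = 0
  t=2: active resources = [], total = 0
  t=3: active resources = [], total = 0
  t=4: active resources = [], total = 0
  t=5: active resources = [6, 2, 2], total = 10
  t=6: active resources = [6, 2, 2], total = 10
  t=7: active resources = [2, 6, 2], total = 10
  t=8: active resources = [2, 6, 2], total = 10
  t=9: active resources = [2, 6, 2], total = 10
  t=10: active resources = [2, 2], total = 4
  t=11: active resources = [2], total = 2
Peak resource demand = 10

10


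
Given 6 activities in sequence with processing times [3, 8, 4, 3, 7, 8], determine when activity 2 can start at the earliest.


Activity 2 starts after activities 1 through 1 complete.
Predecessor durations: [3]
ES = 3 = 3

3


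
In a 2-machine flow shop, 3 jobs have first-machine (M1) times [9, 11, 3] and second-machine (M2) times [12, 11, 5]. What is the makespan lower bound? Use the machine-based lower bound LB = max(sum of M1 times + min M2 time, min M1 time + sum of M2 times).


LB1 = sum(M1 times) + min(M2 times) = 23 + 5 = 28
LB2 = min(M1 times) + sum(M2 times) = 3 + 28 = 31
Lower bound = max(LB1, LB2) = max(28, 31) = 31

31


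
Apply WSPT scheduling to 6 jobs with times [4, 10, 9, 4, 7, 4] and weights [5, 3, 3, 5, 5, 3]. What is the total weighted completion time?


Compute p/w ratios and sort ascending (WSPT): [(4, 5), (4, 5), (4, 3), (7, 5), (9, 3), (10, 3)]
Compute weighted completion times:
  Job (p=4,w=5): C=4, w*C=5*4=20
  Job (p=4,w=5): C=8, w*C=5*8=40
  Job (p=4,w=3): C=12, w*C=3*12=36
  Job (p=7,w=5): C=19, w*C=5*19=95
  Job (p=9,w=3): C=28, w*C=3*28=84
  Job (p=10,w=3): C=38, w*C=3*38=114
Total weighted completion time = 389

389


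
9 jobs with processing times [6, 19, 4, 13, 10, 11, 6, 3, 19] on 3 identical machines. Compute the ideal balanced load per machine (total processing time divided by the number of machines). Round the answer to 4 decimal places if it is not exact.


Total processing time = 6 + 19 + 4 + 13 + 10 + 11 + 6 + 3 + 19 = 91
Number of machines = 3
Ideal balanced load = 91 / 3 = 30.3333

30.3333


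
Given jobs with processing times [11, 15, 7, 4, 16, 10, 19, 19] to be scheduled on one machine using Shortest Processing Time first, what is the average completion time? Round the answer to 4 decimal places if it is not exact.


Sort jobs by processing time (SPT order): [4, 7, 10, 11, 15, 16, 19, 19]
Compute completion times sequentially:
  Job 1: processing = 4, completes at 4
  Job 2: processing = 7, completes at 11
  Job 3: processing = 10, completes at 21
  Job 4: processing = 11, completes at 32
  Job 5: processing = 15, completes at 47
  Job 6: processing = 16, completes at 63
  Job 7: processing = 19, completes at 82
  Job 8: processing = 19, completes at 101
Sum of completion times = 361
Average completion time = 361/8 = 45.125

45.125


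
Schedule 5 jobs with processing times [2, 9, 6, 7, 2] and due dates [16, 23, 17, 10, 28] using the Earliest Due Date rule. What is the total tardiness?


Sort by due date (EDD order): [(7, 10), (2, 16), (6, 17), (9, 23), (2, 28)]
Compute completion times and tardiness:
  Job 1: p=7, d=10, C=7, tardiness=max(0,7-10)=0
  Job 2: p=2, d=16, C=9, tardiness=max(0,9-16)=0
  Job 3: p=6, d=17, C=15, tardiness=max(0,15-17)=0
  Job 4: p=9, d=23, C=24, tardiness=max(0,24-23)=1
  Job 5: p=2, d=28, C=26, tardiness=max(0,26-28)=0
Total tardiness = 1

1


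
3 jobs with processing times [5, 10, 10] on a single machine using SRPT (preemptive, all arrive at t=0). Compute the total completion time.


Since all jobs arrive at t=0, SRPT equals SPT ordering.
SPT order: [5, 10, 10]
Completion times:
  Job 1: p=5, C=5
  Job 2: p=10, C=15
  Job 3: p=10, C=25
Total completion time = 5 + 15 + 25 = 45

45


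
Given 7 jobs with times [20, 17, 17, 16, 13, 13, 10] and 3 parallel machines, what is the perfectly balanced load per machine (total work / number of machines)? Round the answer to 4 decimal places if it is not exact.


Total processing time = 20 + 17 + 17 + 16 + 13 + 13 + 10 = 106
Number of machines = 3
Ideal balanced load = 106 / 3 = 35.3333

35.3333


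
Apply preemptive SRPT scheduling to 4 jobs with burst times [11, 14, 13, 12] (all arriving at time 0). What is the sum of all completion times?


Since all jobs arrive at t=0, SRPT equals SPT ordering.
SPT order: [11, 12, 13, 14]
Completion times:
  Job 1: p=11, C=11
  Job 2: p=12, C=23
  Job 3: p=13, C=36
  Job 4: p=14, C=50
Total completion time = 11 + 23 + 36 + 50 = 120

120


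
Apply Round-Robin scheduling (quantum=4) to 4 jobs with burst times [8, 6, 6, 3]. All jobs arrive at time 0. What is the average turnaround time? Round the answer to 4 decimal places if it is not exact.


Time quantum = 4
Execution trace:
  J1 runs 4 units, time = 4
  J2 runs 4 units, time = 8
  J3 runs 4 units, time = 12
  J4 runs 3 units, time = 15
  J1 runs 4 units, time = 19
  J2 runs 2 units, time = 21
  J3 runs 2 units, time = 23
Finish times: [19, 21, 23, 15]
Average turnaround = 78/4 = 19.5

19.5


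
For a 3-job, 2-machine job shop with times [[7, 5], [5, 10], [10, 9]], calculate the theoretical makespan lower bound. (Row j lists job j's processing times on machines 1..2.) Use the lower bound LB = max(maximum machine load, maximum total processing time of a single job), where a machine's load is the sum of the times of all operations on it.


Machine loads:
  Machine 1: 7 + 5 + 10 = 22
  Machine 2: 5 + 10 + 9 = 24
Max machine load = 24
Job totals:
  Job 1: 12
  Job 2: 15
  Job 3: 19
Max job total = 19
Lower bound = max(24, 19) = 24

24
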